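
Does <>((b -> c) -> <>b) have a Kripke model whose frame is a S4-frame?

1. <>((b -> c) -> <>b), u
2. (b -> c) -> <>b, v
3. <>b, v
4. b, w
Accessibility: uRu, uRv, uRw, vRv, vRw, wRw

Satisfiable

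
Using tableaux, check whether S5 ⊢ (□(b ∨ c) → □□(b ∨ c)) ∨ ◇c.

Valid

Tableau for the negation ¬((□(b ∨ c) → □□(b ∨ c)) ∨ ◇c):
1. ¬((□(b ∨ c) → □□(b ∨ c)) ∨ ◇c), 0
2. ¬(□(b ∨ c) → □□(b ∨ c)), 0
3. ¬◇c, 0
4. □(b ∨ c), 0
5. ¬□□(b ∨ c), 0
6. ¬c, 0
7. b ∨ c, 0
8. b, 0
9. ¬□(b ∨ c), 1
10. ¬c, 1
11. b ∨ c, 1
12. b, 1
13. ¬(b ∨ c), 2
14. ¬b, 2
15. ¬c, 2
16. b ∨ c, 2
17. c, 2
Accessibility: 0R0, 0R1, 0R2, 1R0, 1R1, 1R2, 2R0, 2R1, 2R2
Branch closes: c and ¬c both at 2.
Every branch of the negation's tableau closes; the branch above is one of them.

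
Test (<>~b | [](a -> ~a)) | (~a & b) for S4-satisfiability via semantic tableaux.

Satisfiable (open branch found)

1. (<>~b | [](a -> ~a)) | (~a & b), u
2. ~a & b, u   [|-rule on 1 (branches; this branch)]
3. ~a, u   [&-rule on 2]
4. b, u   [&-rule on 2]
Accessibility: uRu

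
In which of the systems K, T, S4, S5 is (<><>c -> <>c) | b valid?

S4, S5

S4-tableau for the negation ~((<><>c -> <>c) | b):
1. ~((<><>c -> <>c) | b), u
2. ~(<><>c -> <>c), u
3. ~b, u
4. <><>c, u
5. ~<>c, u
6. ~c, u
7. <>c, v
8. ~c, v
9. c, w
10. ~c, w
Accessibility: uRu, uRv, uRw, vRv, vRw, wRw
Branch closes: c and ~c both at w.
Every branch closes (one shown): valid in S4, hence also in S5 (every theorem of S4 is a theorem of S5).
T-tableau for the negation ~((<><>c -> <>c) | b):
1. ~((<><>c -> <>c) | b), u
2. ~(<><>c -> <>c), u
3. ~b, u
4. <><>c, u
5. ~<>c, u
6. ~c, u
7. <>c, v
8. ~c, v
9. c, w
Accessibility: uRu, uRv, vRv, vRw, wRw
Complete open branch: countermodel on a T-frame, so not valid in T, nor in K (the same frame is also a K-frame).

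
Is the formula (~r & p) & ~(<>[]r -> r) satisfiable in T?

1. (~r & p) & ~(<>[]r -> r), 0
2. ~r & p, 0
3. ~(<>[]r -> r), 0
4. ~r, 0
5. p, 0
6. <>[]r, 0
7. []r, 1
8. r, 1
Accessibility: 0R0, 0R1, 1R1

Yes, satisfiable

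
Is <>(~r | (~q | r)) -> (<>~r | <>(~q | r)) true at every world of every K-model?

Valid in K

Tableau for the negation ~(<>(~r | (~q | r)) -> (<>~r | <>(~q | r))):
1. ~(<>(~r | (~q | r)) -> (<>~r | <>(~q | r))), w0
2. <>(~r | (~q | r)), w0   [~->-rule on 1]
3. ~(<>~r | <>(~q | r)), w0   [~->-rule on 1]
4. ~<>~r, w0   [~|-rule on 3]
5. ~<>(~q | r), w0   [~|-rule on 3]
6. ~r | (~q | r), w1   [<>-rule on 2: fresh world w1, w0Rw1]
7. r, w1   [~<>-rule on 4 via w0Rw1]
8. ~(~q | r), w1   [~<>-rule on 5 via w0Rw1]
9. q, w1   [~|-rule on 8]
10. ~r, w1   [~|-rule on 8]
Accessibility: w0Rw1
Branch closes: r and ~r both at w1.
Every branch of the negation's tableau closes; the branch above is one of them.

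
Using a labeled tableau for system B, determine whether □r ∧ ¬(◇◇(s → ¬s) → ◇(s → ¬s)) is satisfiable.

Satisfiable

1. □r ∧ ¬(◇◇(s → ¬s) → ◇(s → ¬s)), u
2. □r, u
3. ¬(◇◇(s → ¬s) → ◇(s → ¬s)), u
4. ◇◇(s → ¬s), u
5. ¬◇(s → ¬s), u
6. r, u
7. ¬(s → ¬s), u
8. s, u
9. ◇(s → ¬s), v
10. r, v
11. ¬(s → ¬s), v
12. s, v
13. s → ¬s, w
14. ¬s, w
Accessibility: uRu, uRv, vRu, vRv, vRw, wRv, wRw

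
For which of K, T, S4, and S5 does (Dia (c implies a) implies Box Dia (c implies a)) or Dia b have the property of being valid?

S5-tableau for the negation not ((Dia (c implies a) implies Box Dia (c implies a)) or Dia b):
1. not ((Dia (c implies a) implies Box Dia (c implies a)) or Dia b), w0
2. not (Dia (c implies a) implies Box Dia (c implies a)), w0
3. not Dia b, w0
4. Dia (c implies a), w0
5. not Box Dia (c implies a), w0
6. not b, w0
7. c implies a, w1
8. not b, w1
9. a, w1
10. not Dia (c implies a), w2
11. not b, w2
12. not (c implies a), w0
13. c, w0
14. not a, w0
15. not (c implies a), w1
16. c, w1
17. not a, w1
Accessibility: w0Rw0, w0Rw1, w0Rw2, w1Rw0, w1Rw1, w1Rw2, w2Rw0, w2Rw1, w2Rw2
Branch closes: a and not a both at w1.
Every branch closes (one shown): valid in S5.
S4-tableau for the negation not ((Dia (c implies a) implies Box Dia (c implies a)) or Dia b):
1. not ((Dia (c implies a) implies Box Dia (c implies a)) or Dia b), w0
2. not (Dia (c implies a) implies Box Dia (c implies a)), w0
3. not Dia b, w0
4. Dia (c implies a), w0
5. not Box Dia (c implies a), w0
6. not b, w0
7. c implies a, w1
8. not b, w1
9. a, w1
10. not Dia (c implies a), w2
11. not b, w2
12. not (c implies a), w2
13. c, w2
14. not a, w2
Accessibility: w0Rw0, w0Rw1, w0Rw2, w1Rw1, w2Rw2
Complete open branch: countermodel on an S4-frame, so not valid in S4, nor in K, T (the same frame is also a K-frame and a T-frame).

S5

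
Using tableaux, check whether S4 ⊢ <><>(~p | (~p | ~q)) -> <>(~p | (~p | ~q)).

Tableau for the negation ~(<><>(~p | (~p | ~q)) -> <>(~p | (~p | ~q))):
1. ~(<><>(~p | (~p | ~q)) -> <>(~p | (~p | ~q))), u
2. <><>(~p | (~p | ~q)), u   [~->-rule on 1]
3. ~<>(~p | (~p | ~q)), u   [~->-rule on 1]
4. ~(~p | (~p | ~q)), u   [~<>-rule on 3 via uRu]
5. p, u   [~|-rule on 4]
6. ~(~p | ~q), u   [~|-rule on 4]
7. q, u   [~|-rule on 6]
8. <>(~p | (~p | ~q)), v   [<>-rule on 2: fresh world v, uRv]
9. ~(~p | (~p | ~q)), v   [~<>-rule on 3 via uRv]
10. p, v   [~|-rule on 9]
11. ~(~p | ~q), v   [~|-rule on 9]
12. q, v   [~|-rule on 11]
13. ~p | (~p | ~q), w   [<>-rule on 8: fresh world w, vRw]
14. ~(~p | (~p | ~q)), w   [~<>-rule on 3 via uRw]
15. p, w   [~|-rule on 14]
16. ~(~p | ~q), w   [~|-rule on 14]
17. q, w   [~|-rule on 16]
18. ~p | ~q, w   [|-rule on 13 (branches; this branch)]
19. ~q, w   [|-rule on 18 (branches; this branch)]
Accessibility: uRu, uRv, uRw, vRv, vRw, wRw
Branch closes: q and ~q both at w.
All branches of the negation close; one closing branch shown above.

Yes, valid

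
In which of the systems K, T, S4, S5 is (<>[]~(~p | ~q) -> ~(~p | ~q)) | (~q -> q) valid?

S5

S5-tableau for the negation ~((<>[]~(~p | ~q) -> ~(~p | ~q)) | (~q -> q)):
1. ~((<>[]~(~p | ~q) -> ~(~p | ~q)) | (~q -> q)), w0
2. ~(<>[]~(~p | ~q) -> ~(~p | ~q)), w0
3. ~(~q -> q), w0
4. <>[]~(~p | ~q), w0
5. ~p | ~q, w0
6. ~q, w0
7. []~(~p | ~q), w1
8. ~(~p | ~q), w0
9. p, w0
10. q, w0
Accessibility: w0Rw0, w0Rw1, w1Rw0, w1Rw1
Branch closes: q and ~q both at w0.
Every branch closes (one shown): valid in S5.
S4-tableau for the negation ~((<>[]~(~p | ~q) -> ~(~p | ~q)) | (~q -> q)):
1. ~((<>[]~(~p | ~q) -> ~(~p | ~q)) | (~q -> q)), w0
2. ~(<>[]~(~p | ~q) -> ~(~p | ~q)), w0
3. ~(~q -> q), w0
4. <>[]~(~p | ~q), w0
5. ~p | ~q, w0
6. ~q, w0
7. []~(~p | ~q), w1
8. ~(~p | ~q), w1
9. p, w1
10. q, w1
Accessibility: w0Rw0, w0Rw1, w1Rw1
Complete open branch: countermodel on an S4-frame, so not valid in S4, nor in K, T (the same frame is also a K-frame and a T-frame).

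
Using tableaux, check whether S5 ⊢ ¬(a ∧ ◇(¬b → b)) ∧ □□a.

Invalid (countermodel exists)

Tableau for the negation ¬(¬(a ∧ ◇(¬b → b)) ∧ □□a):
1. ¬(¬(a ∧ ◇(¬b → b)) ∧ □□a), 0
2. ¬□□a, 0
3. ¬□a, 1
4. ¬a, 2
Accessibility: 0R0, 0R1, 0R2, 1R0, 1R1, 1R2, 2R0, 2R1, 2R2
The negation has an open branch (countermodel exists).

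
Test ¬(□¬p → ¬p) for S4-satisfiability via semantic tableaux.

Unsatisfiable

1. ¬(□¬p → ¬p), u
2. □¬p, u
3. p, u
4. ¬p, u
Accessibility: uRu
Branch closes: p and ¬p both at u.
All branches of the tableau close; one closing branch shown above.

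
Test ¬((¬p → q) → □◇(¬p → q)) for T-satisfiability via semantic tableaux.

1. ¬((¬p → q) → □◇(¬p → q)), w0
2. ¬p → q, w0
3. ¬□◇(¬p → q), w0
4. q, w0
5. ¬◇(¬p → q), w1
6. ¬(¬p → q), w1
7. ¬p, w1
8. ¬q, w1
Accessibility: w0Rw0, w0Rw1, w1Rw1

Yes, satisfiable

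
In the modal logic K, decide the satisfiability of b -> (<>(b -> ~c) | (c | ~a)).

Satisfiable

1. b -> (<>(b -> ~c) | (c | ~a)), 0
2. <>(b -> ~c) | (c | ~a), 0   [->-rule on 1 (branches; this branch)]
3. c | ~a, 0   [|-rule on 2 (branches; this branch)]
4. ~a, 0   [|-rule on 3 (branches; this branch)]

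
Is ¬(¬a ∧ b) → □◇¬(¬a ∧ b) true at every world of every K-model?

Tableau for the negation ¬(¬(¬a ∧ b) → □◇¬(¬a ∧ b)):
1. ¬(¬(¬a ∧ b) → □◇¬(¬a ∧ b)), u
2. ¬(¬a ∧ b), u
3. ¬□◇¬(¬a ∧ b), u
4. ¬b, u
5. ¬◇¬(¬a ∧ b), v
Accessibility: uRv
The negation has an open branch (countermodel exists).

Invalid (countermodel exists)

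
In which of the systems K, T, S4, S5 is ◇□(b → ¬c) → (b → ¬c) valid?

S5

S4-tableau for the negation ¬(◇□(b → ¬c) → (b → ¬c)):
1. ¬(◇□(b → ¬c) → (b → ¬c)), w0
2. ◇□(b → ¬c), w0
3. ¬(b → ¬c), w0
4. b, w0
5. c, w0
6. □(b → ¬c), w1
7. b → ¬c, w1
8. ¬c, w1
Accessibility: w0Rw0, w0Rw1, w1Rw1
Complete open branch: countermodel on an S4-frame, so not valid in S4, nor in K, T (the same frame is also a K-frame and a T-frame).
S5-tableau for the negation ¬(◇□(b → ¬c) → (b → ¬c)):
1. ¬(◇□(b → ¬c) → (b → ¬c)), w0
2. ◇□(b → ¬c), w0
3. ¬(b → ¬c), w0
4. b, w0
5. c, w0
6. □(b → ¬c), w1
7. b → ¬c, w0
8. b → ¬c, w1
9. ¬c, w0
Accessibility: w0Rw0, w0Rw1, w1Rw0, w1Rw1
Branch closes: c and ¬c both at w0.
Every branch closes (one shown): valid in S5.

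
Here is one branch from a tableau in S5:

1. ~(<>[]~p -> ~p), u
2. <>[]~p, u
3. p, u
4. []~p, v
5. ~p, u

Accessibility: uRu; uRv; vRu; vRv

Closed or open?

Closed

Both p and ~p appear at u.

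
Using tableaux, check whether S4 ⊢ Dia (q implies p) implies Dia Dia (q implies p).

Tableau for the negation not (Dia (q implies p) implies Dia Dia (q implies p)):
1. not (Dia (q implies p) implies Dia Dia (q implies p)), w0
2. Dia (q implies p), w0   [neg-implies-rule on 1]
3. not Dia Dia (q implies p), w0   [neg-implies-rule on 1]
4. not Dia (q implies p), w0   [neg-Dia-rule on 3 via w0Rw0]
5. not (q implies p), w0   [neg-Dia-rule on 4 via w0Rw0]
6. q, w0   [neg-implies-rule on 5]
7. not p, w0   [neg-implies-rule on 5]
8. q implies p, w1   [Dia-rule on 2: fresh world w1, w0Rw1]
9. not Dia (q implies p), w1   [neg-Dia-rule on 3 via w0Rw1]
10. not (q implies p), w1   [neg-Dia-rule on 4 via w0Rw1]
11. q, w1   [neg-implies-rule on 10]
12. not p, w1   [neg-implies-rule on 10]
13. p, w1   [implies-rule on 8 (branches; this branch)]
Accessibility: w0Rw0, w0Rw1, w1Rw1
Branch closes: p and not p both at w1.
Every branch of the negation's tableau closes; the branch above is one of them.

Yes, valid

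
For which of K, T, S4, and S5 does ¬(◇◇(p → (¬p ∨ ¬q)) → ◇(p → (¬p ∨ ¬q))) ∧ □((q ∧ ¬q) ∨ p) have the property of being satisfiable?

S4-tableau for the formula:
1. ¬(◇◇(p → (¬p ∨ ¬q)) → ◇(p → (¬p ∨ ¬q))) ∧ □((q ∧ ¬q) ∨ p), u
2. ¬(◇◇(p → (¬p ∨ ¬q)) → ◇(p → (¬p ∨ ¬q))), u   [∧-rule on 1]
3. □((q ∧ ¬q) ∨ p), u   [∧-rule on 1]
4. ◇◇(p → (¬p ∨ ¬q)), u   [¬→-rule on 2]
5. ¬◇(p → (¬p ∨ ¬q)), u   [¬→-rule on 2]
6. (q ∧ ¬q) ∨ p, u   [□-rule on 3 via uRu]
7. ¬(p → (¬p ∨ ¬q)), u   [¬◇-rule on 5 via uRu]
8. p, u   [¬→-rule on 7]
9. ¬(¬p ∨ ¬q), u   [¬→-rule on 7]
10. q, u   [¬∨-rule on 9]
11. ◇(p → (¬p ∨ ¬q)), v   [◇-rule on 4: fresh world v, uRv]
12. (q ∧ ¬q) ∨ p, v   [□-rule on 3 via uRv]
13. ¬(p → (¬p ∨ ¬q)), v   [¬◇-rule on 5 via uRv]
14. p, v   [¬→-rule on 13]
15. ¬(¬p ∨ ¬q), v   [¬→-rule on 13]
16. q, v   [¬∨-rule on 15]
17. p → (¬p ∨ ¬q), w   [◇-rule on 11: fresh world w, vRw]
18. (q ∧ ¬q) ∨ p, w   [□-rule on 3 via uRw]
19. ¬(p → (¬p ∨ ¬q)), w   [¬◇-rule on 5 via uRw]
20. p, w   [¬→-rule on 19]
21. ¬(¬p ∨ ¬q), w   [¬→-rule on 19]
22. q, w   [¬∨-rule on 21]
23. ¬p ∨ ¬q, w   [→-rule on 17 (branches; this branch)]
24. ¬q, w   [∨-rule on 23 (branches; this branch)]
Accessibility: uRu, uRv, uRw, vRv, vRw, wRw
Branch closes: q and ¬q both at w.
Every branch closes (one shown): unsatisfiable in S4, hence also in S5 (every S5-frame is an S4-frame).
T-tableau for the formula:
1. ¬(◇◇(p → (¬p ∨ ¬q)) → ◇(p → (¬p ∨ ¬q))) ∧ □((q ∧ ¬q) ∨ p), u
2. ¬(◇◇(p → (¬p ∨ ¬q)) → ◇(p → (¬p ∨ ¬q))), u   [∧-rule on 1]
3. □((q ∧ ¬q) ∨ p), u   [∧-rule on 1]
4. ◇◇(p → (¬p ∨ ¬q)), u   [¬→-rule on 2]
5. ¬◇(p → (¬p ∨ ¬q)), u   [¬→-rule on 2]
6. (q ∧ ¬q) ∨ p, u   [□-rule on 3 via uRu]
7. ¬(p → (¬p ∨ ¬q)), u   [¬◇-rule on 5 via uRu]
8. p, u   [¬→-rule on 7]
9. ¬(¬p ∨ ¬q), u   [¬→-rule on 7]
10. q, u   [¬∨-rule on 9]
11. ◇(p → (¬p ∨ ¬q)), v   [◇-rule on 4: fresh world v, uRv]
12. (q ∧ ¬q) ∨ p, v   [□-rule on 3 via uRv]
13. ¬(p → (¬p ∨ ¬q)), v   [¬◇-rule on 5 via uRv]
14. p, v   [¬→-rule on 13]
15. ¬(¬p ∨ ¬q), v   [¬→-rule on 13]
16. q, v   [¬∨-rule on 15]
17. p → (¬p ∨ ¬q), w   [◇-rule on 11: fresh world w, vRw]
18. ¬p ∨ ¬q, w   [→-rule on 17 (branches; this branch)]
19. ¬q, w   [∨-rule on 18 (branches; this branch)]
Accessibility: uRu, uRv, vRv, vRw, wRw
Complete open branch: satisfiable in T, hence also in K (this T-model is also a K-model).

K, T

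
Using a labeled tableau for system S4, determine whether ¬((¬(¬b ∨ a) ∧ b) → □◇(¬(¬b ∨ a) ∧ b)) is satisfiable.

1. ¬((¬(¬b ∨ a) ∧ b) → □◇(¬(¬b ∨ a) ∧ b)), w0
2. ¬(¬b ∨ a) ∧ b, w0
3. ¬□◇(¬(¬b ∨ a) ∧ b), w0
4. ¬(¬b ∨ a), w0
5. b, w0
6. ¬a, w0
7. ¬◇(¬(¬b ∨ a) ∧ b), w1
8. ¬(¬(¬b ∨ a) ∧ b), w1
9. ¬b, w1
Accessibility: w0Rw0, w0Rw1, w1Rw1

Satisfiable (open branch found)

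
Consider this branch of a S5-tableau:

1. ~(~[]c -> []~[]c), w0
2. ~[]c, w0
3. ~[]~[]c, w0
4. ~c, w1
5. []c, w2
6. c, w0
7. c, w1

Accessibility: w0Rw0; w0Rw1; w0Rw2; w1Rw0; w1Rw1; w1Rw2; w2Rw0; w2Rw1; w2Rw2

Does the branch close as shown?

Both c and ~c appear at w1.

Yes, closed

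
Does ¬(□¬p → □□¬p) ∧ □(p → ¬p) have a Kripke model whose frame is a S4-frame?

1. ¬(□¬p → □□¬p) ∧ □(p → ¬p), w0
2. ¬(□¬p → □□¬p), w0
3. □(p → ¬p), w0
4. □¬p, w0
5. ¬□□¬p, w0
6. p → ¬p, w0
7. ¬p, w0
8. ¬□¬p, w1
9. p → ¬p, w1
10. ¬p, w1
11. p, w2
12. p → ¬p, w2
13. ¬p, w2
Accessibility: w0Rw0, w0Rw1, w0Rw2, w1Rw1, w1Rw2, w2Rw2
Branch closes: p and ¬p both at w2.
All branches of the tableau close; one closing branch shown above.

Unsatisfiable (every branch closes)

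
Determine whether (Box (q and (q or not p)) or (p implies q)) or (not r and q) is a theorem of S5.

Tableau for the negation not ((Box (q and (q or not p)) or (p implies q)) or (not r and q)):
1. not ((Box (q and (q or not p)) or (p implies q)) or (not r and q)), u
2. not (Box (q and (q or not p)) or (p implies q)), u
3. not (not r and q), u
4. not Box (q and (q or not p)), u
5. not (p implies q), u
6. p, u
7. not q, u
8. not (q and (q or not p)), v
9. not (q or not p), v
10. not q, v
11. p, v
Accessibility: uRu, uRv, vRu, vRv
The negation has an open branch (countermodel exists).

Invalid (countermodel exists)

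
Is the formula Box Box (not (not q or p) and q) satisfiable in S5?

1. Box Box (not (not q or p) and q), u
2. Box (not (not q or p) and q), u   [Box-rule on 1 via uRu]
3. not (not q or p) and q, u   [Box-rule on 2 via uRu]
4. not (not q or p), u   [and-rule on 3]
5. q, u   [and-rule on 3]
6. not p, u   [neg-or-rule on 4]
Accessibility: uRu

Satisfiable (open branch found)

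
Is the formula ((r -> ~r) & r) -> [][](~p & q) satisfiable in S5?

1. ((r -> ~r) & r) -> [][](~p & q), 0
2. [][](~p & q), 0
3. [](~p & q), 0
4. ~p & q, 0
5. ~p, 0
6. q, 0
Accessibility: 0R0

Satisfiable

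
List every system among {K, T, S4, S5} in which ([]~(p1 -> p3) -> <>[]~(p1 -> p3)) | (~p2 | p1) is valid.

T-tableau for the negation ~(([]~(p1 -> p3) -> <>[]~(p1 -> p3)) | (~p2 | p1)):
1. ~(([]~(p1 -> p3) -> <>[]~(p1 -> p3)) | (~p2 | p1)), 0
2. ~([]~(p1 -> p3) -> <>[]~(p1 -> p3)), 0
3. ~(~p2 | p1), 0
4. []~(p1 -> p3), 0
5. ~<>[]~(p1 -> p3), 0
6. p2, 0
7. ~p1, 0
8. ~(p1 -> p3), 0
9. p1, 0
10. ~p3, 0
Accessibility: 0R0
Branch closes: p1 and ~p1 both at 0.
Every branch closes (one shown): valid in T, hence also in S4, S5 (every theorem of T is a theorem of S4 and S5).
K-tableau for the negation ~(([]~(p1 -> p3) -> <>[]~(p1 -> p3)) | (~p2 | p1)):
1. ~(([]~(p1 -> p3) -> <>[]~(p1 -> p3)) | (~p2 | p1)), 0
2. ~([]~(p1 -> p3) -> <>[]~(p1 -> p3)), 0
3. ~(~p2 | p1), 0
4. []~(p1 -> p3), 0
5. ~<>[]~(p1 -> p3), 0
6. p2, 0
7. ~p1, 0
Complete open branch: countermodel on a K-frame, so not valid in K.

T, S4, S5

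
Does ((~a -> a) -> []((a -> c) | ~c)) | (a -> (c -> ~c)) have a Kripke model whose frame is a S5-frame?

Satisfiable (open branch found)

1. ((~a -> a) -> []((a -> c) | ~c)) | (a -> (c -> ~c)), w0
2. a -> (c -> ~c), w0
3. c -> ~c, w0
4. ~c, w0
Accessibility: w0Rw0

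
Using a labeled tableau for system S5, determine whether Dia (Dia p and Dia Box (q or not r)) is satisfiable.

1. Dia (Dia p and Dia Box (q or not r)), w0
2. Dia p and Dia Box (q or not r), w1   [Dia-rule on 1: fresh world w1, w0Rw1]
3. Dia p, w1   [and-rule on 2]
4. Dia Box (q or not r), w1   [and-rule on 2]
5. p, w2   [Dia-rule on 3: fresh world w2, w1Rw2]
6. Box (q or not r), w3   [Dia-rule on 4: fresh world w3, w1Rw3]
7. q or not r, w0   [Box-rule on 6 via w3Rw0]
8. q or not r, w1   [Box-rule on 6 via w3Rw1]
9. q or not r, w2   [Box-rule on 6 via w3Rw2]
10. q or not r, w3   [Box-rule on 6 via w3Rw3]
11. not r, w0   [or-rule on 7 (branches; this branch)]
12. not r, w1   [or-rule on 8 (branches; this branch)]
13. not r, w2   [or-rule on 9 (branches; this branch)]
14. not r, w3   [or-rule on 10 (branches; this branch)]
Accessibility: w0Rw0, w0Rw1, w0Rw2, w0Rw3, w1Rw0, w1Rw1, w1Rw2, w1Rw3, w2Rw0, w2Rw1, w2Rw2, w2Rw3, w3Rw0, w3Rw1, w3Rw2, w3Rw3

Satisfiable (open branch found)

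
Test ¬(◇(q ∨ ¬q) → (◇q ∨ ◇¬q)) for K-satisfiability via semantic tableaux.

1. ¬(◇(q ∨ ¬q) → (◇q ∨ ◇¬q)), 0
2. ◇(q ∨ ¬q), 0
3. ¬(◇q ∨ ◇¬q), 0
4. ¬◇q, 0
5. ¬◇¬q, 0
6. q ∨ ¬q, 1
7. ¬q, 1
8. q, 1
Accessibility: 0R1
Branch closes: q and ¬q both at 1.
All branches of the tableau close; one closing branch shown above.

Unsatisfiable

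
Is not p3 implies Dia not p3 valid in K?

Tableau for the negation not (not p3 implies Dia not p3):
1. not (not p3 implies Dia not p3), w0
2. not p3, w0   [neg-implies-rule on 1]
3. not Dia not p3, w0   [neg-implies-rule on 1]
The negation has an open branch (countermodel exists).

No, not valid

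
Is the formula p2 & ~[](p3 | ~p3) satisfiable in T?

Unsatisfiable

1. p2 & ~[](p3 | ~p3), w0
2. p2, w0
3. ~[](p3 | ~p3), w0
4. ~(p3 | ~p3), w1
5. ~p3, w1
6. p3, w1
Accessibility: w0Rw0, w0Rw1, w1Rw1
Branch closes: p3 and ~p3 both at w1.
All branches of the tableau close; one closing branch shown above.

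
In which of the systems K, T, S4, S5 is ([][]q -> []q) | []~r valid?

T, S4, S5

T-tableau for the negation ~(([][]q -> []q) | []~r):
1. ~(([][]q -> []q) | []~r), w0
2. ~([][]q -> []q), w0
3. ~[]~r, w0
4. [][]q, w0
5. ~[]q, w0
6. []q, w0
7. q, w0
8. r, w1
9. []q, w1
10. q, w1
11. ~q, w2
12. []q, w2
13. q, w2
Accessibility: w0Rw0, w0Rw1, w0Rw2, w1Rw1, w2Rw2
Branch closes: q and ~q both at w2.
Every branch closes (one shown): valid in T, hence also in S4, S5 (every theorem of T is a theorem of S4 and S5).
K-tableau for the negation ~(([][]q -> []q) | []~r):
1. ~(([][]q -> []q) | []~r), w0
2. ~([][]q -> []q), w0
3. ~[]~r, w0
4. [][]q, w0
5. ~[]q, w0
6. r, w1
7. []q, w1
8. ~q, w2
9. []q, w2
Accessibility: w0Rw1, w0Rw2
Complete open branch: countermodel on a K-frame, so not valid in K.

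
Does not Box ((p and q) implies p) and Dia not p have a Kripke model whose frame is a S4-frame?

Unsatisfiable

1. not Box ((p and q) implies p) and Dia not p, 0
2. not Box ((p and q) implies p), 0   [and-rule on 1]
3. Dia not p, 0   [and-rule on 1]
4. not ((p and q) implies p), 1   [neg-Box-rule on 2: fresh world 1, 0R1]
5. p and q, 1   [neg-implies-rule on 4]
6. not p, 1   [neg-implies-rule on 4]
7. p, 1   [and-rule on 5]
8. q, 1   [and-rule on 5]
Accessibility: 0R0, 0R1, 1R1
Branch closes: p and not p both at 1.
(One branch shown.) All branches close.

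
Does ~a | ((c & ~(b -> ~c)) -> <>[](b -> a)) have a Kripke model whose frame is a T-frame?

Satisfiable

1. ~a | ((c & ~(b -> ~c)) -> <>[](b -> a)), u
2. (c & ~(b -> ~c)) -> <>[](b -> a), u   [|-rule on 1 (branches; this branch)]
3. <>[](b -> a), u   [->-rule on 2 (branches; this branch)]
4. [](b -> a), v   [<>-rule on 3: fresh world v, uRv]
5. b -> a, v   [[]-rule on 4 via vRv]
6. a, v   [->-rule on 5 (branches; this branch)]
Accessibility: uRu, uRv, vRv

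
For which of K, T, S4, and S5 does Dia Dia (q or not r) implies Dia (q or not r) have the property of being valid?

S4, S5

S4-tableau for the negation not (Dia Dia (q or not r) implies Dia (q or not r)):
1. not (Dia Dia (q or not r) implies Dia (q or not r)), 0
2. Dia Dia (q or not r), 0   [neg-implies-rule on 1]
3. not Dia (q or not r), 0   [neg-implies-rule on 1]
4. not (q or not r), 0   [neg-Dia-rule on 3 via 0R0]
5. not q, 0   [neg-or-rule on 4]
6. r, 0   [neg-or-rule on 4]
7. Dia (q or not r), 1   [Dia-rule on 2: fresh world 1, 0R1]
8. not (q or not r), 1   [neg-Dia-rule on 3 via 0R1]
9. not q, 1   [neg-or-rule on 8]
10. r, 1   [neg-or-rule on 8]
11. q or not r, 2   [Dia-rule on 7: fresh world 2, 1R2]
12. not (q or not r), 2   [neg-Dia-rule on 3 via 0R2]
13. not q, 2   [neg-or-rule on 12]
14. r, 2   [neg-or-rule on 12]
15. not r, 2   [or-rule on 11 (branches; this branch)]
Accessibility: 0R0, 0R1, 0R2, 1R1, 1R2, 2R2
Branch closes: r and not r both at 2.
Every branch closes (one shown): valid in S4, hence also in S5 (every theorem of S4 is a theorem of S5).
T-tableau for the negation not (Dia Dia (q or not r) implies Dia (q or not r)):
1. not (Dia Dia (q or not r) implies Dia (q or not r)), 0
2. Dia Dia (q or not r), 0   [neg-implies-rule on 1]
3. not Dia (q or not r), 0   [neg-implies-rule on 1]
4. not (q or not r), 0   [neg-Dia-rule on 3 via 0R0]
5. not q, 0   [neg-or-rule on 4]
6. r, 0   [neg-or-rule on 4]
7. Dia (q or not r), 1   [Dia-rule on 2: fresh world 1, 0R1]
8. not (q or not r), 1   [neg-Dia-rule on 3 via 0R1]
9. not q, 1   [neg-or-rule on 8]
10. r, 1   [neg-or-rule on 8]
11. q or not r, 2   [Dia-rule on 7: fresh world 2, 1R2]
12. not r, 2   [or-rule on 11 (branches; this branch)]
Accessibility: 0R0, 0R1, 1R1, 1R2, 2R2
Complete open branch: countermodel on a T-frame, so not valid in T, nor in K (the same frame is also a K-frame).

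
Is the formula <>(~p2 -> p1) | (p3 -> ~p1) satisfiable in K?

1. <>(~p2 -> p1) | (p3 -> ~p1), 0
2. p3 -> ~p1, 0   [|-rule on 1 (branches; this branch)]
3. ~p1, 0   [->-rule on 2 (branches; this branch)]

Satisfiable (open branch found)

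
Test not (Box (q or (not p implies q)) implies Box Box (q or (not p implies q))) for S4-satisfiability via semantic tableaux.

1. not (Box (q or (not p implies q)) implies Box Box (q or (not p implies q))), u
2. Box (q or (not p implies q)), u   [neg-implies-rule on 1]
3. not Box Box (q or (not p implies q)), u   [neg-implies-rule on 1]
4. q or (not p implies q), u   [Box-rule on 2 via uRu]
5. not p implies q, u   [or-rule on 4 (branches; this branch)]
6. q, u   [implies-rule on 5 (branches; this branch)]
7. not Box (q or (not p implies q)), v   [neg-Box-rule on 3: fresh world v, uRv]
8. q or (not p implies q), v   [Box-rule on 2 via uRv]
9. not p implies q, v   [or-rule on 8 (branches; this branch)]
10. q, v   [implies-rule on 9 (branches; this branch)]
11. not (q or (not p implies q)), w   [neg-Box-rule on 7: fresh world w, vRw]
12. not q, w   [neg-or-rule on 11]
13. not (not p implies q), w   [neg-or-rule on 11]
14. not p, w   [neg-implies-rule on 13]
15. q or (not p implies q), w   [Box-rule on 2 via uRw]
16. not p implies q, w   [or-rule on 15 (branches; this branch)]
17. q, w   [implies-rule on 16 (branches; this branch)]
Accessibility: uRu, uRv, uRw, vRv, vRw, wRw
Branch closes: q and not q both at w.
Every branch closes; the branch above is one of them.

No, unsatisfiable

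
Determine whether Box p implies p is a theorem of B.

Tableau for the negation not (Box p implies p):
1. not (Box p implies p), w0
2. Box p, w0
3. not p, w0
4. p, w0
Accessibility: w0Rw0
Branch closes: p and not p both at w0.
Every branch of the negation's tableau closes; the branch above is one of them.

Valid in B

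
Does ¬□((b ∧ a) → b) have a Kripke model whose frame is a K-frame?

1. ¬□((b ∧ a) → b), u
2. ¬((b ∧ a) → b), v   [¬□-rule on 1: fresh world v, uRv]
3. b ∧ a, v   [¬→-rule on 2]
4. ¬b, v   [¬→-rule on 2]
5. b, v   [∧-rule on 3]
6. a, v   [∧-rule on 3]
Accessibility: uRv
Branch closes: b and ¬b both at v.
All branches of the tableau close; one closing branch shown above.

Unsatisfiable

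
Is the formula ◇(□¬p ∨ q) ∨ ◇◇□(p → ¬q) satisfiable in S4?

1. ◇(□¬p ∨ q) ∨ ◇◇□(p → ¬q), w0
2. ◇◇□(p → ¬q), w0
3. ◇□(p → ¬q), w1
4. □(p → ¬q), w2
5. p → ¬q, w2
6. ¬q, w2
Accessibility: w0Rw0, w0Rw1, w0Rw2, w1Rw1, w1Rw2, w2Rw2

Satisfiable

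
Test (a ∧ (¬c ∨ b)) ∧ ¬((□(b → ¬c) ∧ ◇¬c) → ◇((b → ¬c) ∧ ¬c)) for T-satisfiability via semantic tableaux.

1. (a ∧ (¬c ∨ b)) ∧ ¬((□(b → ¬c) ∧ ◇¬c) → ◇((b → ¬c) ∧ ¬c)), u
2. a ∧ (¬c ∨ b), u
3. ¬((□(b → ¬c) ∧ ◇¬c) → ◇((b → ¬c) ∧ ¬c)), u
4. a, u
5. ¬c ∨ b, u
6. □(b → ¬c) ∧ ◇¬c, u
7. ¬◇((b → ¬c) ∧ ¬c), u
8. □(b → ¬c), u
9. ◇¬c, u
10. ¬((b → ¬c) ∧ ¬c), u
11. b → ¬c, u
12. b, u
13. ¬(b → ¬c), u
14. c, u
15. ¬c, u
Accessibility: uRu
Branch closes: c and ¬c both at u.
All branches of the tableau close; one closing branch shown above.

No, unsatisfiable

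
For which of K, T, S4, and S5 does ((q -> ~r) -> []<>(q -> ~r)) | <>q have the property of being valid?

T, S4, S5

T-tableau for the negation ~(((q -> ~r) -> []<>(q -> ~r)) | <>q):
1. ~(((q -> ~r) -> []<>(q -> ~r)) | <>q), 0
2. ~((q -> ~r) -> []<>(q -> ~r)), 0
3. ~<>q, 0
4. q -> ~r, 0
5. ~[]<>(q -> ~r), 0
6. ~q, 0
7. ~r, 0
8. ~<>(q -> ~r), 1
9. ~q, 1
10. ~(q -> ~r), 1
11. q, 1
12. r, 1
Accessibility: 0R0, 0R1, 1R1
Branch closes: q and ~q both at 1.
Every branch closes (one shown): valid in T, hence also in S4, S5 (every theorem of T is a theorem of S4 and S5).
K-tableau for the negation ~(((q -> ~r) -> []<>(q -> ~r)) | <>q):
1. ~(((q -> ~r) -> []<>(q -> ~r)) | <>q), 0
2. ~((q -> ~r) -> []<>(q -> ~r)), 0
3. ~<>q, 0
4. q -> ~r, 0
5. ~[]<>(q -> ~r), 0
6. ~r, 0
7. ~<>(q -> ~r), 1
8. ~q, 1
Accessibility: 0R1
Complete open branch: countermodel on a K-frame, so not valid in K.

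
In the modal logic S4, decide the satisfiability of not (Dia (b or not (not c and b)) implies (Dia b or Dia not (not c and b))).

Unsatisfiable (every branch closes)

1. not (Dia (b or not (not c and b)) implies (Dia b or Dia not (not c and b))), 0
2. Dia (b or not (not c and b)), 0
3. not (Dia b or Dia not (not c and b)), 0
4. not Dia b, 0
5. not Dia not (not c and b), 0
6. not b, 0
7. not c and b, 0
8. not c, 0
9. b, 0
Accessibility: 0R0
Branch closes: b and not b both at 0.
(One branch shown.) All branches close.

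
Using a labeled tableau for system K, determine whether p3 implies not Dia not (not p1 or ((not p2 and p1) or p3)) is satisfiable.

Yes, satisfiable

1. p3 implies not Dia not (not p1 or ((not p2 and p1) or p3)), 0
2. not Dia not (not p1 or ((not p2 and p1) or p3)), 0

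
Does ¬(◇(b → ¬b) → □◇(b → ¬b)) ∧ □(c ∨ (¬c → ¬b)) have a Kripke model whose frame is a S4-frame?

1. ¬(◇(b → ¬b) → □◇(b → ¬b)) ∧ □(c ∨ (¬c → ¬b)), w0
2. ¬(◇(b → ¬b) → □◇(b → ¬b)), w0   [∧-rule on 1]
3. □(c ∨ (¬c → ¬b)), w0   [∧-rule on 1]
4. ◇(b → ¬b), w0   [¬→-rule on 2]
5. ¬□◇(b → ¬b), w0   [¬→-rule on 2]
6. c ∨ (¬c → ¬b), w0   [□-rule on 3 via w0Rw0]
7. ¬c → ¬b, w0   [∨-rule on 6 (branches; this branch)]
8. ¬b, w0   [→-rule on 7 (branches; this branch)]
9. b → ¬b, w1   [◇-rule on 4: fresh world w1, w0Rw1]
10. c ∨ (¬c → ¬b), w1   [□-rule on 3 via w0Rw1]
11. ¬b, w1   [→-rule on 9 (branches; this branch)]
12. ¬c → ¬b, w1   [∨-rule on 10 (branches; this branch)]
13. ¬◇(b → ¬b), w2   [¬□-rule on 5: fresh world w2, w0Rw2]
14. c ∨ (¬c → ¬b), w2   [□-rule on 3 via w0Rw2]
15. ¬(b → ¬b), w2   [¬◇-rule on 13 via w2Rw2]
16. b, w2   [¬→-rule on 15]
17. ¬c → ¬b, w2   [∨-rule on 14 (branches; this branch)]
18. c, w2   [→-rule on 17 (branches; this branch)]
Accessibility: w0Rw0, w0Rw1, w0Rw2, w1Rw1, w2Rw2

Satisfiable (open branch found)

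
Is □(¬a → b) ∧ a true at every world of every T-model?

Invalid (countermodel exists)

Tableau for the negation ¬(□(¬a → b) ∧ a):
1. ¬(□(¬a → b) ∧ a), u
2. ¬a, u   [¬∧-rule on 1 (branches; this branch)]
Accessibility: uRu
The negation has an open branch (countermodel exists).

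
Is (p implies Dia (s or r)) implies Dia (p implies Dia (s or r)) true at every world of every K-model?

Not valid

Tableau for the negation not ((p implies Dia (s or r)) implies Dia (p implies Dia (s or r))):
1. not ((p implies Dia (s or r)) implies Dia (p implies Dia (s or r))), u
2. p implies Dia (s or r), u
3. not Dia (p implies Dia (s or r)), u
4. Dia (s or r), u
5. s or r, v
6. not (p implies Dia (s or r)), v
7. p, v
8. not Dia (s or r), v
9. r, v
Accessibility: uRv
The negation has an open branch (countermodel exists).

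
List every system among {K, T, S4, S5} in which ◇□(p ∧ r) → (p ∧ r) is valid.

S5

S4-tableau for the negation ¬(◇□(p ∧ r) → (p ∧ r)):
1. ¬(◇□(p ∧ r) → (p ∧ r)), w0
2. ◇□(p ∧ r), w0
3. ¬(p ∧ r), w0
4. ¬r, w0
5. □(p ∧ r), w1
6. p ∧ r, w1
7. p, w1
8. r, w1
Accessibility: w0Rw0, w0Rw1, w1Rw1
Complete open branch: countermodel on an S4-frame, so not valid in S4, nor in K, T (the same frame is also a K-frame and a T-frame).
S5-tableau for the negation ¬(◇□(p ∧ r) → (p ∧ r)):
1. ¬(◇□(p ∧ r) → (p ∧ r)), w0
2. ◇□(p ∧ r), w0
3. ¬(p ∧ r), w0
4. ¬r, w0
5. □(p ∧ r), w1
6. p ∧ r, w0
7. p, w0
8. r, w0
Accessibility: w0Rw0, w0Rw1, w1Rw0, w1Rw1
Branch closes: r and ¬r both at w0.
Every branch closes (one shown): valid in S5.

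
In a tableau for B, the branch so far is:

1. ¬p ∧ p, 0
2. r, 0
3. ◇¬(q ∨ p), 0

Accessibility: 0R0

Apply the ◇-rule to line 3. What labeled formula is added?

a fresh world 1 with 0R1, and ¬(q ∨ p) at 1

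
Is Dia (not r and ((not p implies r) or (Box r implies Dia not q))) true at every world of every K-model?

Tableau for the negation not Dia (not r and ((not p implies r) or (Box r implies Dia not q))):
1. not Dia (not r and ((not p implies r) or (Box r implies Dia not q))), u
The negation has an open branch (countermodel exists).

Invalid (countermodel exists)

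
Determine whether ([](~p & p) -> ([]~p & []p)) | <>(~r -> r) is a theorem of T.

Valid

Tableau for the negation ~(([](~p & p) -> ([]~p & []p)) | <>(~r -> r)):
1. ~(([](~p & p) -> ([]~p & []p)) | <>(~r -> r)), u
2. ~([](~p & p) -> ([]~p & []p)), u
3. ~<>(~r -> r), u
4. [](~p & p), u
5. ~([]~p & []p), u
6. ~(~r -> r), u
7. ~r, u
8. ~p & p, u
9. ~p, u
10. p, u
Accessibility: uRu
Branch closes: p and ~p both at u.
All branches of the negation close; one closing branch shown above.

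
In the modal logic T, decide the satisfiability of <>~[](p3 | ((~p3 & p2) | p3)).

Satisfiable (open branch found)

1. <>~[](p3 | ((~p3 & p2) | p3)), w0
2. ~[](p3 | ((~p3 & p2) | p3)), w1
3. ~(p3 | ((~p3 & p2) | p3)), w2
4. ~p3, w2
5. ~((~p3 & p2) | p3), w2
6. ~(~p3 & p2), w2
7. ~p2, w2
Accessibility: w0Rw0, w0Rw1, w1Rw1, w1Rw2, w2Rw2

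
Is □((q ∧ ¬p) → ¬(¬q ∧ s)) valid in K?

Tableau for the negation ¬□((q ∧ ¬p) → ¬(¬q ∧ s)):
1. ¬□((q ∧ ¬p) → ¬(¬q ∧ s)), u
2. ¬((q ∧ ¬p) → ¬(¬q ∧ s)), v   [¬□-rule on 1: fresh world v, uRv]
3. q ∧ ¬p, v   [¬→-rule on 2]
4. ¬q ∧ s, v   [¬→-rule on 2]
5. q, v   [∧-rule on 3]
6. ¬p, v   [∧-rule on 3]
7. ¬q, v   [∧-rule on 4]
8. s, v   [∧-rule on 4]
Accessibility: uRv
Branch closes: q and ¬q both at v.
Every branch of the negation's tableau closes; the branch above is one of them.

Yes, valid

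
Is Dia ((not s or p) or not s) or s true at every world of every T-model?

Tableau for the negation not (Dia ((not s or p) or not s) or s):
1. not (Dia ((not s or p) or not s) or s), 0
2. not Dia ((not s or p) or not s), 0
3. not s, 0
4. not ((not s or p) or not s), 0
5. not (not s or p), 0
6. s, 0
Accessibility: 0R0
Branch closes: s and not s both at 0.
Every branch of the negation's tableau closes; the branch above is one of them.

Valid in T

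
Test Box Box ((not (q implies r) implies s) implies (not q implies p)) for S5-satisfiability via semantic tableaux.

Yes, satisfiable

1. Box Box ((not (q implies r) implies s) implies (not q implies p)), u
2. Box ((not (q implies r) implies s) implies (not q implies p)), u   [Box-rule on 1 via uRu]
3. (not (q implies r) implies s) implies (not q implies p), u   [Box-rule on 2 via uRu]
4. not q implies p, u   [implies-rule on 3 (branches; this branch)]
5. p, u   [implies-rule on 4 (branches; this branch)]
Accessibility: uRu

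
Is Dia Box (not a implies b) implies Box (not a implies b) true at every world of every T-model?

Tableau for the negation not (Dia Box (not a implies b) implies Box (not a implies b)):
1. not (Dia Box (not a implies b) implies Box (not a implies b)), u
2. Dia Box (not a implies b), u
3. not Box (not a implies b), u
4. Box (not a implies b), v
5. not a implies b, v
6. b, v
7. not (not a implies b), w
8. not a, w
9. not b, w
Accessibility: uRu, uRv, uRw, vRv, wRw
The negation has an open branch (countermodel exists).

Invalid (countermodel exists)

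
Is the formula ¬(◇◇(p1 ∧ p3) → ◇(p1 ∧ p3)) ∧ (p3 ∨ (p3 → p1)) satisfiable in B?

1. ¬(◇◇(p1 ∧ p3) → ◇(p1 ∧ p3)) ∧ (p3 ∨ (p3 → p1)), w0
2. ¬(◇◇(p1 ∧ p3) → ◇(p1 ∧ p3)), w0
3. p3 ∨ (p3 → p1), w0
4. ◇◇(p1 ∧ p3), w0
5. ¬◇(p1 ∧ p3), w0
6. ¬(p1 ∧ p3), w0
7. p3 → p1, w0
8. ¬p3, w0
9. p1, w0
10. ◇(p1 ∧ p3), w1
11. ¬(p1 ∧ p3), w1
12. ¬p3, w1
13. p1 ∧ p3, w2
14. p1, w2
15. p3, w2
Accessibility: w0Rw0, w0Rw1, w1Rw0, w1Rw1, w1Rw2, w2Rw1, w2Rw2

Yes, satisfiable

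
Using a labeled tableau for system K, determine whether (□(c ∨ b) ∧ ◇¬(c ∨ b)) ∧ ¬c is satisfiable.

No, unsatisfiable

1. (□(c ∨ b) ∧ ◇¬(c ∨ b)) ∧ ¬c, u
2. □(c ∨ b) ∧ ◇¬(c ∨ b), u
3. ¬c, u
4. □(c ∨ b), u
5. ◇¬(c ∨ b), u
6. ¬(c ∨ b), v
7. ¬c, v
8. ¬b, v
9. c ∨ b, v
10. b, v
Accessibility: uRv
Branch closes: b and ¬b both at v.
All branches of the tableau close; one closing branch shown above.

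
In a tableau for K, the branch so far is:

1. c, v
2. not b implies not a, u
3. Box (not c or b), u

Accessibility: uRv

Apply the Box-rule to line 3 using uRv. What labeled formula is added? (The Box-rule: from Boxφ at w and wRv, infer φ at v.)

not c or b, v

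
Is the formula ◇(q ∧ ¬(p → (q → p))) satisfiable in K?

1. ◇(q ∧ ¬(p → (q → p))), w0
2. q ∧ ¬(p → (q → p)), w1
3. q, w1
4. ¬(p → (q → p)), w1
5. p, w1
6. ¬(q → p), w1
7. ¬p, w1
Accessibility: w0Rw1
Branch closes: p and ¬p both at w1.
Every branch closes; the branch above is one of them.

No, unsatisfiable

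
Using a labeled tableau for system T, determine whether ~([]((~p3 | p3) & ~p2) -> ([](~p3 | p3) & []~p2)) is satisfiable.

Unsatisfiable

1. ~([]((~p3 | p3) & ~p2) -> ([](~p3 | p3) & []~p2)), w0
2. []((~p3 | p3) & ~p2), w0   [~->-rule on 1]
3. ~([](~p3 | p3) & []~p2), w0   [~->-rule on 1]
4. (~p3 | p3) & ~p2, w0   [[]-rule on 2 via w0Rw0]
5. ~p3 | p3, w0   [&-rule on 4]
6. ~p2, w0   [&-rule on 4]
7. ~[]~p2, w0   [~&-rule on 3 (branches; this branch)]
8. p3, w0   [|-rule on 5 (branches; this branch)]
9. p2, w1   [~[]-rule on 7: fresh world w1, w0Rw1]
10. (~p3 | p3) & ~p2, w1   [[]-rule on 2 via w0Rw1]
11. ~p3 | p3, w1   [&-rule on 10]
12. ~p2, w1   [&-rule on 10]
Accessibility: w0Rw0, w0Rw1, w1Rw1
Branch closes: p2 and ~p2 both at w1.
All branches of the tableau close; one closing branch shown above.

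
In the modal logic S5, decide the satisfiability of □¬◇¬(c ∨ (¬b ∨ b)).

1. □¬◇¬(c ∨ (¬b ∨ b)), u
2. ¬◇¬(c ∨ (¬b ∨ b)), u
3. c ∨ (¬b ∨ b), u
4. ¬b ∨ b, u
5. b, u
Accessibility: uRu

Satisfiable (open branch found)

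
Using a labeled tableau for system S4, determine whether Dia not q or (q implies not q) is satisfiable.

Satisfiable

1. Dia not q or (q implies not q), w0
2. q implies not q, w0
3. not q, w0
Accessibility: w0Rw0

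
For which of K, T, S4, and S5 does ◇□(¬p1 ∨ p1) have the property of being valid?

T-tableau for the negation ¬◇□(¬p1 ∨ p1):
1. ¬◇□(¬p1 ∨ p1), 0
2. ¬□(¬p1 ∨ p1), 0
3. ¬(¬p1 ∨ p1), 1
4. p1, 1
5. ¬p1, 1
Accessibility: 0R0, 0R1, 1R1
Branch closes: p1 and ¬p1 both at 1.
Every branch closes (one shown): valid in T, hence also in S4, S5 (every theorem of T is a theorem of S4 and S5).
K-tableau for the negation ¬◇□(¬p1 ∨ p1):
1. ¬◇□(¬p1 ∨ p1), 0
Complete open branch: countermodel on a K-frame, so not valid in K.

T, S4, S5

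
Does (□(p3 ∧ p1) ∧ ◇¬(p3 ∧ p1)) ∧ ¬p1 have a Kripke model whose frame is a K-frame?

1. (□(p3 ∧ p1) ∧ ◇¬(p3 ∧ p1)) ∧ ¬p1, u
2. □(p3 ∧ p1) ∧ ◇¬(p3 ∧ p1), u   [∧-rule on 1]
3. ¬p1, u   [∧-rule on 1]
4. □(p3 ∧ p1), u   [∧-rule on 2]
5. ◇¬(p3 ∧ p1), u   [∧-rule on 2]
6. ¬(p3 ∧ p1), v   [◇-rule on 5: fresh world v, uRv]
7. p3 ∧ p1, v   [□-rule on 4 via uRv]
8. p3, v   [∧-rule on 7]
9. p1, v   [∧-rule on 7]
10. ¬p1, v   [¬∧-rule on 6 (branches; this branch)]
Accessibility: uRv
Branch closes: p1 and ¬p1 both at v.
(One branch shown.) All branches close.

No, unsatisfiable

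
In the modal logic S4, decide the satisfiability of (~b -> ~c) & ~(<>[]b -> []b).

1. (~b -> ~c) & ~(<>[]b -> []b), u
2. ~b -> ~c, u   [&-rule on 1]
3. ~(<>[]b -> []b), u   [&-rule on 1]
4. <>[]b, u   [~->-rule on 3]
5. ~[]b, u   [~->-rule on 3]
6. ~c, u   [->-rule on 2 (branches; this branch)]
7. []b, v   [<>-rule on 4: fresh world v, uRv]
8. b, v   [[]-rule on 7 via vRv]
9. ~b, w   [~[]-rule on 5: fresh world w, uRw]
Accessibility: uRu, uRv, uRw, vRv, wRw

Yes, satisfiable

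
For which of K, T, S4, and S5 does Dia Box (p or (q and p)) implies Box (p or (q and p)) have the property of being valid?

S5-tableau for the negation not (Dia Box (p or (q and p)) implies Box (p or (q and p))):
1. not (Dia Box (p or (q and p)) implies Box (p or (q and p))), w0
2. Dia Box (p or (q and p)), w0
3. not Box (p or (q and p)), w0
4. Box (p or (q and p)), w1
5. p or (q and p), w0
6. p or (q and p), w1
7. q and p, w0
8. q, w0
9. p, w0
10. q and p, w1
11. q, w1
12. p, w1
13. not (p or (q and p)), w2
14. not p, w2
15. not (q and p), w2
16. p or (q and p), w2
17. q and p, w2
18. q, w2
19. p, w2
Accessibility: w0Rw0, w0Rw1, w0Rw2, w1Rw0, w1Rw1, w1Rw2, w2Rw0, w2Rw1, w2Rw2
Branch closes: p and not p both at w2.
Every branch closes (one shown): valid in S5.
S4-tableau for the negation not (Dia Box (p or (q and p)) implies Box (p or (q and p))):
1. not (Dia Box (p or (q and p)) implies Box (p or (q and p))), w0
2. Dia Box (p or (q and p)), w0
3. not Box (p or (q and p)), w0
4. Box (p or (q and p)), w1
5. p or (q and p), w1
6. q and p, w1
7. q, w1
8. p, w1
9. not (p or (q and p)), w2
10. not p, w2
11. not (q and p), w2
Accessibility: w0Rw0, w0Rw1, w0Rw2, w1Rw1, w2Rw2
Complete open branch: countermodel on an S4-frame, so not valid in S4, nor in K, T (the same frame is also a K-frame and a T-frame).

S5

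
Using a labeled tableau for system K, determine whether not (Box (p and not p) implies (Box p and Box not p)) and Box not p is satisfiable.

1. not (Box (p and not p) implies (Box p and Box not p)) and Box not p, w0
2. not (Box (p and not p) implies (Box p and Box not p)), w0
3. Box not p, w0
4. Box (p and not p), w0
5. not (Box p and Box not p), w0
6. not Box p, w0
7. not p, w1
8. p and not p, w1
9. p, w1
Accessibility: w0Rw1
Branch closes: p and not p both at w1.
All branches of the tableau close; one closing branch shown above.

Unsatisfiable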